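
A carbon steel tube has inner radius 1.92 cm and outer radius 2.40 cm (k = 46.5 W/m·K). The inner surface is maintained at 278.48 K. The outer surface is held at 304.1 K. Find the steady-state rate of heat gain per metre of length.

Q' = 2πk·ΔT/ln(r₂/r₁) = 2π × 46.5 × 25.62 / ln(0.0240/0.0192) = 33500 W/m

Q' = 33500 W/m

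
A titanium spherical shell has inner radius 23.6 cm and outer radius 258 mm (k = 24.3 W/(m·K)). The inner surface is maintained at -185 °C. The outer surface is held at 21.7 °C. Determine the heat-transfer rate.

Q = 4πk·ΔT/(1/r₁ − 1/r₂) = 4π × 24.3 × 206.7 / (1/0.236 − 1/0.258) = 1.75×10^5 W

Q = 175 kW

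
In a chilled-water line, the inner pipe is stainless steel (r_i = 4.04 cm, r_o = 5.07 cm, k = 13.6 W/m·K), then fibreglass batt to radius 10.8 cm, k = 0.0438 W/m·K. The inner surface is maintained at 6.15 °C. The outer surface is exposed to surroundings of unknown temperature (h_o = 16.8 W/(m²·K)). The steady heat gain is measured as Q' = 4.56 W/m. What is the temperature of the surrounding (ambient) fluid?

Series resistances:
  R'_stainless steel = ln(0.0507/0.0404)/(2πk) = 0.2271/(2π·13.6) = 0.002658 m·K/W
  R'_fibreglass batt = ln(0.108/0.0507)/(2πk) = 0.7562/(2π·0.0438) = 2.748 m·K/W
  R'_conv,out = 1/(2πr h) = 1/(2π·0.108·16.8) = 0.08772 m·K/W
ΣR = 2.838 m·K/W
ΔT = Q'·ΣR = 4.56 × 2.838 = 12.94 K
Heat flows inward, so T_out = T_in + ΔT = 6.15 + 12.94 = 19.1 °C

T_out = 19.1 °C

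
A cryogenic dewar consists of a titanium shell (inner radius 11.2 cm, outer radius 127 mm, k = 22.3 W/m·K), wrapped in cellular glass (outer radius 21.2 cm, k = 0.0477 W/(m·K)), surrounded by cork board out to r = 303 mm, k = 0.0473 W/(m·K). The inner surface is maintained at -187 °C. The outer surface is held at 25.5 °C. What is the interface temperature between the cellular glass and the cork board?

T = -40.7 °C

Resistance network (inner→outer):
  R_titanium = (1/0.112 − 1/0.127)/(4πk) = 1.055/(4π·22.3) = 0.003763 K/W
  R_cellular glass = (1/0.127 − 1/0.212)/(4πk) = 3.157/(4π·0.0477) = 5.267 K/W
  R_cork board = (1/0.212 − 1/0.303)/(4πk) = 1.417/(4π·0.0473) = 2.383 K/W
ΣR = 0.003763 + 5.267 + 2.383 = 7.654 K/W
Q = ΔT/ΣR = (-187 °C − 25.5 °C)/7.654 = -27.76 W
From the inner boundary to the cellular glass/cork board interface, ΣR_partial = 5.271 K/W.
T_interface = T_in − Q·ΣR_partial = -187 °C − (-27.76)(5.271) = -40.7 °C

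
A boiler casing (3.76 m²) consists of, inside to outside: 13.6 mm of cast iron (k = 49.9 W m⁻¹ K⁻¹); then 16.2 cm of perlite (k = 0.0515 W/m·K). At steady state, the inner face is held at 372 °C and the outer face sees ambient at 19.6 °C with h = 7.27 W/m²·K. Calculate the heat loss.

Q = 404 W

Treat each layer as a resistance in series:
  R_cast iron = L/(kA) = 0.0136/(49.9·3.76) = 7.249×10^-5 K/W
  R_perlite = L/(kA) = 0.162/(0.0515·3.76) = 0.8366 K/W
  R_conv,out = 1/(hA) = 1/(7.27·3.76) = 0.03658 K/W
ΣR = 7.249×10^-5 + 0.8366 + 0.03658 = 0.8733 K/W
Q = ΔT/ΣR = (372 °C − 19.6 °C)/0.8733 = 404 W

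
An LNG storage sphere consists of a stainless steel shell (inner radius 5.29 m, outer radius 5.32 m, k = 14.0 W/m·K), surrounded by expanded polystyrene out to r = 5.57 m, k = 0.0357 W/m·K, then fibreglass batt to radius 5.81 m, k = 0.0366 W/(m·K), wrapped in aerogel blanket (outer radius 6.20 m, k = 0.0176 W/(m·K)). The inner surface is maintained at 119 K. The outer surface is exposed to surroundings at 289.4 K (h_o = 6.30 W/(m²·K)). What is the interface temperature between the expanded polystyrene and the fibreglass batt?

T = 157 K

Series thermal resistances, inner to outer:
  R_stainless steel = (1/5.29 − 1/5.32)/(4πk) = 0.001066/(4π·14.0) = 6.059×10^-6 K/W
  R_expanded polystyrene = (1/5.32 − 1/5.57)/(4πk) = 0.008437/(4π·0.0357) = 0.01881 K/W
  R_fibreglass batt = (1/5.57 − 1/5.81)/(4πk) = 0.007416/(4π·0.0366) = 0.01612 K/W
  R_aerogel blanket = (1/5.81 − 1/6.20)/(4πk) = 0.01083/(4π·0.0176) = 0.04895 K/W
  R_conv,out = 1/(4πr²h) = 1/(4π·6.20²·6.30) = 3.286×10^-4 K/W
ΣR = 6.059×10^-6 + 0.01881 + 0.01612 + 0.04895 + 3.286×10^-4 = 0.08421 K/W
Q = ΔT/ΣR = (119 K − 289.4 K)/0.08421 = -2024 W
From the inner boundary to the expanded polystyrene/fibreglass batt interface, ΣR_partial = 0.01882 K/W.
T_interface = T_in − Q·ΣR_partial = 119 K − (-2024)(0.01882) = 157 K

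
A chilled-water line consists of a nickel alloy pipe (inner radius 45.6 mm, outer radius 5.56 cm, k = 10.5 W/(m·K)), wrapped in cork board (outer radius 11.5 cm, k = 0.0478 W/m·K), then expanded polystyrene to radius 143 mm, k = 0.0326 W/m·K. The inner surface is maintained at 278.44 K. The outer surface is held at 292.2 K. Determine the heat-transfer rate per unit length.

Resistance network (inner→outer):
  R'_nickel alloy = ln(0.0556/0.0456)/(2πk) = 0.1983/(2π·10.5) = 0.003005 m·K/W
  R'_cork board = ln(0.115/0.0556)/(2πk) = 0.7267/(2π·0.0478) = 2.420 m·K/W
  R'_expanded polystyrene = ln(0.143/0.115)/(2πk) = 0.2179/(2π·0.0326) = 1.064 m·K/W
ΣR = 0.003005 + 2.420 + 1.064 = 3.487 m·K/W
Q' = ΔT/ΣR = (278.44 K − 292.2 K)/3.487 = -3.95 W/m
(Negative Q' ⇒ heat flows inward; heat gain = 3.95 W/m.)

Q' = 3.95 W/m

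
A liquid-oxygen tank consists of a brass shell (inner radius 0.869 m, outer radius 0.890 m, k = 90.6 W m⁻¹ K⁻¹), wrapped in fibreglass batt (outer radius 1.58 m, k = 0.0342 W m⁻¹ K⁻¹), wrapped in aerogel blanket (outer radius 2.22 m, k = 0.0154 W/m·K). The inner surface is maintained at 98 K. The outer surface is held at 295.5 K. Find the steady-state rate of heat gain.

Series thermal resistances, inner to outer:
  R_brass = (1/0.869 − 1/0.890)/(4πk) = 0.02715/(4π·90.6) = 2.385×10^-5 K/W
  R_fibreglass batt = (1/0.890 − 1/1.58)/(4πk) = 0.4907/(4π·0.0342) = 1.142 K/W
  R_aerogel blanket = (1/1.58 − 1/2.22)/(4πk) = 0.1825/(4π·0.0154) = 0.9428 K/W
ΣR = 2.385×10^-5 + 1.142 + 0.9428 = 2.085 K/W
Q = ΔT/ΣR = (98 K − 295.5 K)/2.085 = -94.7 W
(Negative Q ⇒ heat flows inward; heat gain = 94.7 W.)

Q = 94.7 W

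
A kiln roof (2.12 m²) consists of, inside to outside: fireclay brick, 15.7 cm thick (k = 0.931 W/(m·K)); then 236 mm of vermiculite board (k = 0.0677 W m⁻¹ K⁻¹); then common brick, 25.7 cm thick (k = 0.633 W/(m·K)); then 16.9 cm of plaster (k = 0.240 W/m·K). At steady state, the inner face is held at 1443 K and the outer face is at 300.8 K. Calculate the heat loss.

Series thermal resistances, inner to outer:
  R_fireclay brick = L/(kA) = 0.157/(0.931·2.12) = 0.07955 K/W
  R_vermiculite board = L/(kA) = 0.236/(0.0677·2.12) = 1.644 K/W
  R_common brick = L/(kA) = 0.257/(0.633·2.12) = 0.1915 K/W
  R_plaster = L/(kA) = 0.169/(0.240·2.12) = 0.3322 K/W
ΣR = 0.07955 + 1.644 + 0.1915 + 0.3322 = 2.247 K/W
Q = ΔT/ΣR = (1443 K − 300.8 K)/2.247 = 508 W

Q = 508 W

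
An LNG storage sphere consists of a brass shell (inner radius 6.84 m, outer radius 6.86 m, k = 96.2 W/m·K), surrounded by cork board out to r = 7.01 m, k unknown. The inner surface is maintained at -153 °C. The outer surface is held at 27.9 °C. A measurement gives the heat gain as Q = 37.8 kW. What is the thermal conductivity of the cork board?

ΣR = ΔT/Q = |-153 − 27.9|/37800 = 0.004786 K/W
Known resistances:
  R_brass = (1/6.84 − 1/6.86)/(4πk) = 4.262×10^-4/(4π·96.2) = 3.526×10^-7 K/W
R_cork board = ΣR − ΣR_known = 0.004786 − 3.526×10^-7 = 0.004786 K/W
(1/r₁−1/r₂)/(4πk) = 0.004786 ⇒ k = 0.003119/(4π·0.004786) = 0.0519 W/m·K

k = 0.0519 W/m·K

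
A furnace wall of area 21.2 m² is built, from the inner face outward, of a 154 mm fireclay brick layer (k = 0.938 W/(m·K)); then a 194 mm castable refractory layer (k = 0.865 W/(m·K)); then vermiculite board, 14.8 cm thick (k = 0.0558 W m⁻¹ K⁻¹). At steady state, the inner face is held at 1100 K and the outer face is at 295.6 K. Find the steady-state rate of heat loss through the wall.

Q = 5610 W

Treat each layer as a resistance in series:
  R_fireclay brick = L/(kA) = 0.154/(0.938·21.2) = 0.007744 K/W
  R_castable refractory = L/(kA) = 0.194/(0.865·21.2) = 0.01058 K/W
  R_vermiculite board = L/(kA) = 0.148/(0.0558·21.2) = 0.1251 K/W
ΣR = 0.007744 + 0.01058 + 0.1251 = 0.1434 K/W
Q = ΔT/ΣR = (1100 K − 295.6 K)/0.1434 = 5610 W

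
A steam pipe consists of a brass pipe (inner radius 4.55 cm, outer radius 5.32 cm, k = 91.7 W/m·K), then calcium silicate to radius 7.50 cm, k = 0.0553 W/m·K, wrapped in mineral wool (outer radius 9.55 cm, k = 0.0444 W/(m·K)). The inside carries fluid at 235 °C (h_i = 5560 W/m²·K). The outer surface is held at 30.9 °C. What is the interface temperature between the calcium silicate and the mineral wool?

T = 126 °C

Series thermal resistances, inner to outer:
  R'_conv,in = 1/(2πr h) = 1/(2π·0.0455·5560) = 6.291×10^-4 m·K/W
  R'_brass = ln(0.0532/0.0455)/(2πk) = 0.1563/(2π·91.7) = 2.714×10^-4 m·K/W
  R'_calcium silicate = ln(0.0750/0.0532)/(2πk) = 0.3434/(2π·0.0553) = 0.9884 m·K/W
  R'_mineral wool = ln(0.0955/0.0750)/(2πk) = 0.2416/(2π·0.0444) = 0.8662 m·K/W
ΣR = 6.291×10^-4 + 2.714×10^-4 + 0.9884 + 0.8662 = 1.856 m·K/W
Q' = ΔT/ΣR = (235 °C − 30.9 °C)/1.856 = 110.0 W/m
From the inner boundary to the calcium silicate/mineral wool interface, ΣR_partial = 0.9893 m·K/W.
T_interface = T_in − Q'·ΣR_partial = 235 °C − (110.0)(0.9893) = 126 °C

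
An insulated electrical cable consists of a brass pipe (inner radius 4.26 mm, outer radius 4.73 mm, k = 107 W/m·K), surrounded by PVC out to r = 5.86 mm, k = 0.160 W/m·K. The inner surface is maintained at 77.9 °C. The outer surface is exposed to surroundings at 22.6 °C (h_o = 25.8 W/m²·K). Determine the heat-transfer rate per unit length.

Q' = 43.7 W/m

Resistance network (inner→outer):
  R'_brass = ln(0.00473/0.00426)/(2πk) = 0.1047/(2π·107) = 1.557×10^-4 m·K/W
  R'_PVC = ln(0.00586/0.00473)/(2πk) = 0.2142/(2π·0.160) = 0.2131 m·K/W
  R'_conv,out = 1/(2πr h) = 1/(2π·0.00586·25.8) = 1.053 m·K/W
ΣR = 1.557×10^-4 + 0.2131 + 1.053 = 1.266 m·K/W
Q' = ΔT/ΣR = (77.9 °C − 22.6 °C)/1.266 = 43.7 W/m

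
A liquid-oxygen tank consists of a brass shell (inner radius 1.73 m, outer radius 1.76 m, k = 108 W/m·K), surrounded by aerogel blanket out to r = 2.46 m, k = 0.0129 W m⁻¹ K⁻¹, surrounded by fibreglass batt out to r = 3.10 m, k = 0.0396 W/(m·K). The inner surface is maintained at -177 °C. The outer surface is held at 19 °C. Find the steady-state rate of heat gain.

Series thermal resistances, inner to outer:
  R_brass = (1/1.73 − 1/1.76)/(4πk) = 0.009853/(4π·108) = 7.260×10^-6 K/W
  R_aerogel blanket = (1/1.76 − 1/2.46)/(4πk) = 0.1617/(4π·0.0129) = 0.9974 K/W
  R_fibreglass batt = (1/2.46 − 1/3.10)/(4πk) = 0.08392/(4π·0.0396) = 0.1686 K/W
ΣR = 7.260×10^-6 + 0.9974 + 0.1686 = 1.166 K/W
Q = ΔT/ΣR = (-177 °C − 19 °C)/1.166 = -168 W
(Negative Q ⇒ heat flows inward; heat gain = 168 W.)

Q = 168 W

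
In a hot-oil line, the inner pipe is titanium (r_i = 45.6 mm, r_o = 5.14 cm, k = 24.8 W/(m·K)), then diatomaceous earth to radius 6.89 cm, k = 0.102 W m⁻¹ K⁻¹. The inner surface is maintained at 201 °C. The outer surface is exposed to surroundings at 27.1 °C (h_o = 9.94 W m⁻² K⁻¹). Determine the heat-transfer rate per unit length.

Treat each layer as a resistance in series:
  R'_titanium = ln(0.0514/0.0456)/(2πk) = 0.1197/(2π·24.8) = 7.684×10^-4 m·K/W
  R'_diatomaceous earth = ln(0.0689/0.0514)/(2πk) = 0.2930/(2π·0.102) = 0.4572 m·K/W
  R'_conv,out = 1/(2πr h) = 1/(2π·0.0689·9.94) = 0.2324 m·K/W
ΣR = 7.684×10^-4 + 0.4572 + 0.2324 = 0.6904 m·K/W
Q' = ΔT/ΣR = (201 °C − 27.1 °C)/0.6904 = 252 W/m

Q' = 252 W/m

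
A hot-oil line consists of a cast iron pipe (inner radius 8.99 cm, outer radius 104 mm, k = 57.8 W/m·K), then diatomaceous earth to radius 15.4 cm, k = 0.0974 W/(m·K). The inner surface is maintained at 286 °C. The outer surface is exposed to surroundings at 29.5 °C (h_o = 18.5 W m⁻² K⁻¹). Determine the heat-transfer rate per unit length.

Q' = 368 W/m

Treat each layer as a resistance in series:
  R'_cast iron = ln(0.104/0.0899)/(2πk) = 0.1457/(2π·57.8) = 4.012×10^-4 m·K/W
  R'_diatomaceous earth = ln(0.154/0.104)/(2πk) = 0.3926/(2π·0.0974) = 0.6415 m·K/W
  R'_conv,out = 1/(2πr h) = 1/(2π·0.154·18.5) = 0.05586 m·K/W
ΣR = 4.012×10^-4 + 0.6415 + 0.05586 = 0.6978 m·K/W
Q' = ΔT/ΣR = (286 °C − 29.5 °C)/0.6978 = 368 W/m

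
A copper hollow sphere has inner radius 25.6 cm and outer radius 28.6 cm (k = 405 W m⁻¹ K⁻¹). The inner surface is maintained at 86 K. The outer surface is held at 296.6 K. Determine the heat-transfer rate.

Q = 4πk·ΔT/(1/r₁ − 1/r₂) = 4π × 405 × 210.6 / (1/0.256 − 1/0.286) = 2.62×10^6 W

Q = 2620 kW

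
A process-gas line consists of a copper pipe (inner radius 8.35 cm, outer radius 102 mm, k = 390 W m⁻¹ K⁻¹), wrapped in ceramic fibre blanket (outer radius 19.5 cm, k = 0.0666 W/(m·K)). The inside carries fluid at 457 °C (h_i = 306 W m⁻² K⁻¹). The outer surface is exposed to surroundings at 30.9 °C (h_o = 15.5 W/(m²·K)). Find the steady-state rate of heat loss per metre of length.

Q' = 265 W/m

Series thermal resistances, inner to outer:
  R'_conv,in = 1/(2πr h) = 1/(2π·0.0835·306) = 0.006229 m·K/W
  R'_copper = ln(0.102/0.0835)/(2πk) = 0.2001/(2π·390) = 8.167×10^-5 m·K/W
  R'_ceramic fibre blanket = ln(0.195/0.102)/(2πk) = 0.6480/(2π·0.0666) = 1.549 m·K/W
  R'_conv,out = 1/(2πr h) = 1/(2π·0.195·15.5) = 0.05266 m·K/W
ΣR = 0.006229 + 8.167×10^-5 + 1.549 + 0.05266 = 1.608 m·K/W
Q' = ΔT/ΣR = (457 °C − 30.9 °C)/1.608 = 265 W/m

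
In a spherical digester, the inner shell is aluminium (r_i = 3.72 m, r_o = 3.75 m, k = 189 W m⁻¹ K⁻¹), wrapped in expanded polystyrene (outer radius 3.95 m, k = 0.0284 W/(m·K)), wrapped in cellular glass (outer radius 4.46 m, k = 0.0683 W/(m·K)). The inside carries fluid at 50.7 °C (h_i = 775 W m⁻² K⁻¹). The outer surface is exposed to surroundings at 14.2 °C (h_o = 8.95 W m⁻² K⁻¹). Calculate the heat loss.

Q = 507 W

Treat each layer as a resistance in series:
  R_conv,in = 1/(4πr²h) = 1/(4π·3.72²·775) = 7.420×10^-6 K/W
  R_aluminium = (1/3.72 − 1/3.75)/(4πk) = 0.002151/(4π·189) = 9.055×10^-7 K/W
  R_expanded polystyrene = (1/3.75 − 1/3.95)/(4πk) = 0.01350/(4π·0.0284) = 0.03783 K/W
  R_cellular glass = (1/3.95 − 1/4.46)/(4πk) = 0.02895/(4π·0.0683) = 0.03373 K/W
  R_conv,out = 1/(4πr²h) = 1/(4π·4.46²·8.95) = 4.470×10^-4 K/W
ΣR = 7.420×10^-6 + 9.055×10^-7 + 0.03783 + 0.03373 + 4.470×10^-4 = 0.07202 K/W
Q = ΔT/ΣR = (50.7 °C − 14.2 °C)/0.07202 = 507 W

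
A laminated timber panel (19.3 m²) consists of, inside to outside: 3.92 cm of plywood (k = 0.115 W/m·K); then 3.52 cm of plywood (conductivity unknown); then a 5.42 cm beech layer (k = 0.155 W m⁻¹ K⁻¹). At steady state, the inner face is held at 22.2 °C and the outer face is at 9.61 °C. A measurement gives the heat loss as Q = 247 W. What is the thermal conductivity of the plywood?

k = 0.120 W/m·K

ΣR = ΔT/Q = |22.2 − 9.61|/247 = 0.05097 K/W
Known resistances:
  R_plywood = L/(kA) = 0.0392/(0.115·19.3) = 0.01766 K/W
  R_beech = L/(kA) = 0.0542/(0.155·19.3) = 0.01812 K/W
R_plywood = ΣR − ΣR_known = 0.05097 − 0.03578 = 0.01519 K/W
L/(kA) = 0.01519 ⇒ k = 0.0352/(0.01519·19.3) = 0.120 W/m·K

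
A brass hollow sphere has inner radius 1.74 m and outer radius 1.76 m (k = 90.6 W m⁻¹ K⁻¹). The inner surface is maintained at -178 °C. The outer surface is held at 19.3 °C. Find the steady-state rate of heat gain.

Q = 34400 kW

Q = 4πk·ΔT/(1/r₁ − 1/r₂) = 4π × 90.6 × 197.3 / (1/1.74 − 1/1.76) = 3.44×10^7 W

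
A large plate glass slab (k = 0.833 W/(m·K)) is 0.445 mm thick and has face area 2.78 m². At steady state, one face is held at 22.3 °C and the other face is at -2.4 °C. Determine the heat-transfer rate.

Q = 1.29×10^5 W

Q = kA·ΔT/L = 0.833 × 2.78 × |22.3 °C − -2.4 °C| / 4.45×10^-4 = 1.29×10^5 W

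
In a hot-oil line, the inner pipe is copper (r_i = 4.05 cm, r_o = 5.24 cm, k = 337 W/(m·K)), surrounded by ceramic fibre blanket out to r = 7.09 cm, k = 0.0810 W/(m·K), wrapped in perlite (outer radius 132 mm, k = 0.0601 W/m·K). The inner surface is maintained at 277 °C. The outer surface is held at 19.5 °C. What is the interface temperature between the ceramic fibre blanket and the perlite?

T = 209 °C

Series thermal resistances, inner to outer:
  R'_copper = ln(0.0524/0.0405)/(2πk) = 0.2576/(2π·337) = 1.217×10^-4 m·K/W
  R'_ceramic fibre blanket = ln(0.0709/0.0524)/(2πk) = 0.3024/(2π·0.0810) = 0.5941 m·K/W
  R'_perlite = ln(0.132/0.0709)/(2πk) = 0.6215/(2π·0.0601) = 1.646 m·K/W
ΣR = 1.217×10^-4 + 0.5941 + 1.646 = 2.240 m·K/W
Q' = ΔT/ΣR = (277 °C − 19.5 °C)/2.240 = 115.0 W/m
From the inner boundary to the ceramic fibre blanket/perlite interface, ΣR_partial = 0.5942 m·K/W.
T_interface = T_in − Q'·ΣR_partial = 277 °C − (115.0)(0.5942) = 209 °C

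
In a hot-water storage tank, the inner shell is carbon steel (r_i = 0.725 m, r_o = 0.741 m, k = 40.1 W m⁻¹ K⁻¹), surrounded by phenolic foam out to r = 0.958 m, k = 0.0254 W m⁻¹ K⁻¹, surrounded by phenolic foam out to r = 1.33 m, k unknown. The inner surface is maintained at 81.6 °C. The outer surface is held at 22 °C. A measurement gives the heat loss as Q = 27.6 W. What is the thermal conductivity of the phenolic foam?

k = 0.0193 W/m·K

ΣR = ΔT/Q = |81.6 − 22|/27.6 = 2.159 K/W
Known resistances:
  R_carbon steel = (1/0.725 − 1/0.741)/(4πk) = 0.02978/(4π·40.1) = 5.910×10^-5 K/W
  R_phenolic foam = (1/0.741 − 1/0.958)/(4πk) = 0.3057/(4π·0.0254) = 0.9577 K/W
R_phenolic foam = ΣR − ΣR_known = 2.159 − 0.9578 = 1.201 K/W
(1/r₁−1/r₂)/(4πk) = 1.201 ⇒ k = 0.2920/(4π·1.201) = 0.0193 W/m·K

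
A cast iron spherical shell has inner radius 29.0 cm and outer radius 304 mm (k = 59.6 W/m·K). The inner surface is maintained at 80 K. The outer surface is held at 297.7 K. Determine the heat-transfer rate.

Q = 1.03×10^6 W

Q = 4πk·ΔT/(1/r₁ − 1/r₂) = 4π × 59.6 × 217.7 / (1/0.290 − 1/0.304) = 1.03×10^6 W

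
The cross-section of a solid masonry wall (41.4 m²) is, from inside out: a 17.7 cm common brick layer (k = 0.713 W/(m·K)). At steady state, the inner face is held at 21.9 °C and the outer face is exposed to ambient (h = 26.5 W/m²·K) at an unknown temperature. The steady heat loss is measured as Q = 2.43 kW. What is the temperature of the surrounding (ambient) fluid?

Sum the resistances:
  R_common brick = L/(kA) = 0.177/(0.713·41.4) = 0.005996 K/W
  R_conv,out = 1/(hA) = 1/(26.5·41.4) = 9.115×10^-4 K/W
ΣR = 0.006908 K/W
ΔT = Q·ΣR = 2430 × 0.006908 = 16.79 K
Heat flows outward, so T_out = T_in − ΔT = 21.9 − 16.79 = 5.11 °C

T_out = 5.11 °C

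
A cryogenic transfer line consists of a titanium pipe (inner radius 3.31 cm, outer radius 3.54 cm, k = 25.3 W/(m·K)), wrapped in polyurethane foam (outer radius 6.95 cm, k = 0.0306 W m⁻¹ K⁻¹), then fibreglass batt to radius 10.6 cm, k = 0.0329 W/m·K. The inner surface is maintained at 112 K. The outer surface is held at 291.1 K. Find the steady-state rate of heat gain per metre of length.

Q' = 32.3 W/m

Resistance network (inner→outer):
  R'_titanium = ln(0.0354/0.0331)/(2πk) = 0.06718/(2π·25.3) = 4.226×10^-4 m·K/W
  R'_polyurethane foam = ln(0.0695/0.0354)/(2πk) = 0.6746/(2π·0.0306) = 3.509 m·K/W
  R'_fibreglass batt = ln(0.106/0.0695)/(2πk) = 0.4221/(2π·0.0329) = 2.042 m·K/W
ΣR = 4.226×10^-4 + 3.509 + 2.042 = 5.551 m·K/W
Q' = ΔT/ΣR = (112 K − 291.1 K)/5.551 = -32.3 W/m
(Negative Q' ⇒ heat flows inward; heat gain = 32.3 W/m.)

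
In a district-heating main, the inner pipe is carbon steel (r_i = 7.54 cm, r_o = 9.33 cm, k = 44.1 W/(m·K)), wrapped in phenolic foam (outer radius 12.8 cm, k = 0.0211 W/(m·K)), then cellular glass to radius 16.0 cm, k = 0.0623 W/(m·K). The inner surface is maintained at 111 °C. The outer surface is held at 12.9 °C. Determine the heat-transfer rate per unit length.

Q' = 33.2 W/m

Treat each layer as a resistance in series:
  R'_carbon steel = ln(0.0933/0.0754)/(2πk) = 0.2130/(2π·44.1) = 7.688×10^-4 m·K/W
  R'_phenolic foam = ln(0.128/0.0933)/(2πk) = 0.3162/(2π·0.0211) = 2.385 m·K/W
  R'_cellular glass = ln(0.160/0.128)/(2πk) = 0.2231/(2π·0.0623) = 0.5701 m·K/W
ΣR = 7.688×10^-4 + 2.385 + 0.5701 = 2.956 m·K/W
Q' = ΔT/ΣR = (111 °C − 12.9 °C)/2.956 = 33.2 W/m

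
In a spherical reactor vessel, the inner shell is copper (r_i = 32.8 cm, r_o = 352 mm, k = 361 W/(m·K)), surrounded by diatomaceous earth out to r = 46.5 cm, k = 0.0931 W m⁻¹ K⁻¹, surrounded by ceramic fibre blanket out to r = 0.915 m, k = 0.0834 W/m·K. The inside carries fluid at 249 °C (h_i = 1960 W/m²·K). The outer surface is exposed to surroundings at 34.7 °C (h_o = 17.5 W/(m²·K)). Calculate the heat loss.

Treat each layer as a resistance in series:
  R_conv,in = 1/(4πr²h) = 1/(4π·0.328²·1960) = 3.774×10^-4 K/W
  R_copper = (1/0.328 − 1/0.352)/(4πk) = 0.2079/(4π·361) = 4.582×10^-5 K/W
  R_diatomaceous earth = (1/0.352 − 1/0.465)/(4πk) = 0.6904/(4π·0.0931) = 0.5901 K/W
  R_ceramic fibre blanket = (1/0.465 − 1/0.915)/(4πk) = 1.058/(4π·0.0834) = 1.009 K/W
  R_conv,out = 1/(4πr²h) = 1/(4π·0.915²·17.5) = 0.005431 K/W
ΣR = 3.774×10^-4 + 4.582×10^-5 + 0.5901 + 1.009 + 0.005431 = 1.605 K/W
Q = ΔT/ΣR = (249 °C − 34.7 °C)/1.605 = 134 W

Q = 134 W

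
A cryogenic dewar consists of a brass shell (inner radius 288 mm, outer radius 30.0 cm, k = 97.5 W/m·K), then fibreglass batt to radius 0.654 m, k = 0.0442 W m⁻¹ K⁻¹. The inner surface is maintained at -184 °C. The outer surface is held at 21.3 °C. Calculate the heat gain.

Q = 63.2 W

Series thermal resistances, inner to outer:
  R_brass = (1/0.288 − 1/0.300)/(4πk) = 0.1389/(4π·97.5) = 1.134×10^-4 K/W
  R_fibreglass batt = (1/0.300 − 1/0.654)/(4πk) = 1.804/(4π·0.0442) = 3.248 K/W
ΣR = 1.134×10^-4 + 3.248 = 3.248 K/W
Q = ΔT/ΣR = (-184 °C − 21.3 °C)/3.248 = -63.2 W
(Negative Q ⇒ heat flows inward; heat gain = 63.2 W.)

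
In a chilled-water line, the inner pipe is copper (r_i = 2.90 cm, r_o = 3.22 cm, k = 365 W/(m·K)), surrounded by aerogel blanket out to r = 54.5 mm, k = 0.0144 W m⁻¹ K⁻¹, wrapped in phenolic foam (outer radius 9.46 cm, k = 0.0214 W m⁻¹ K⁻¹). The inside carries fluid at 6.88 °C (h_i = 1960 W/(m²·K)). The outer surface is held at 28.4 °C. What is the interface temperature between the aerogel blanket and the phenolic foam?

T = 19.5 °C

Treat each layer as a resistance in series:
  R'_conv,in = 1/(2πr h) = 1/(2π·0.0290·1960) = 0.002800 m·K/W
  R'_copper = ln(0.0322/0.0290)/(2πk) = 0.1047/(2π·365) = 4.564×10^-5 m·K/W
  R'_aerogel blanket = ln(0.0545/0.0322)/(2πk) = 0.5262/(2π·0.0144) = 5.816 m·K/W
  R'_phenolic foam = ln(0.0946/0.0545)/(2πk) = 0.5515/(2π·0.0214) = 4.101 m·K/W
ΣR = 0.002800 + 4.564×10^-5 + 5.816 + 4.101 = 9.920 m·K/W
Q' = ΔT/ΣR = (6.88 °C − 28.4 °C)/9.920 = -2.169 W/m
From the inner boundary to the aerogel blanket/phenolic foam interface, ΣR_partial = 5.819 m·K/W.
T_interface = T_in − Q'·ΣR_partial = 6.88 °C − (-2.169)(5.819) = 19.5 °C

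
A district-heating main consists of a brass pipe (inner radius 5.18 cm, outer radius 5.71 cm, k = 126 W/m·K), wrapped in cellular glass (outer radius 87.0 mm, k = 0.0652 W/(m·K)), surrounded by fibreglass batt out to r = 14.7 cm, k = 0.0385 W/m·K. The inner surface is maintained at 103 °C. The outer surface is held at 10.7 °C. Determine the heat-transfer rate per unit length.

Q' = 28.9 W/m

Treat each layer as a resistance in series:
  R'_brass = ln(0.0571/0.0518)/(2πk) = 0.09741/(2π·126) = 1.230×10^-4 m·K/W
  R'_cellular glass = ln(0.0870/0.0571)/(2πk) = 0.4211/(2π·0.0652) = 1.028 m·K/W
  R'_fibreglass batt = ln(0.147/0.0870)/(2πk) = 0.5245/(2π·0.0385) = 2.168 m·K/W
ΣR = 1.230×10^-4 + 1.028 + 2.168 = 3.196 m·K/W
Q' = ΔT/ΣR = (103 °C − 10.7 °C)/3.196 = 28.9 W/m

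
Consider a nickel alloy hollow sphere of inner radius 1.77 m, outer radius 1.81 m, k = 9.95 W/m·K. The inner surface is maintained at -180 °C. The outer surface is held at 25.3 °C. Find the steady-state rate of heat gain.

Q = 4πk·ΔT/(1/r₁ − 1/r₂) = 4π × 9.95 × 205.3 / (1/1.77 − 1/1.81) = 2.06×10^6 W

Q = 2060 kW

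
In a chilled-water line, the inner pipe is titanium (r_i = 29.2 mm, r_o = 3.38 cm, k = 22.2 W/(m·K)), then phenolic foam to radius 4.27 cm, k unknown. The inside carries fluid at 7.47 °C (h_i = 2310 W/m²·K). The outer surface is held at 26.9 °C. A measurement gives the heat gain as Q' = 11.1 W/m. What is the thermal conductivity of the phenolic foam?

k = 0.0213 W/m·K

ΣR = ΔT/Q' = |7.47 − 26.9|/11.1 = 1.750 m·K/W
Known resistances:
  R'_conv,in = 1/(2πr h) = 1/(2π·0.0292·2310) = 0.002360 m·K/W
  R'_titanium = ln(0.0338/0.0292)/(2πk) = 0.1463/(2π·22.2) = 0.001049 m·K/W
R_phenolic foam = ΣR − ΣR_known = 1.750 − 0.003409 = 1.747 m·K/W
ln(r₂/r₁)/(2πk) = 1.747 ⇒ k = 0.2337/(2π·1.747) = 0.0213 W/m·K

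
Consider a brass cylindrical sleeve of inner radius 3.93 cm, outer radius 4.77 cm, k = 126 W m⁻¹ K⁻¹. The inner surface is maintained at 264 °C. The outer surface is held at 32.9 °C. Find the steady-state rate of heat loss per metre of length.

Q' = 2πk·ΔT/ln(r₂/r₁) = 2π × 126 × 231.1 / ln(0.0477/0.0393) = 9.45×10^5 W/m

Q' = 945 kW/m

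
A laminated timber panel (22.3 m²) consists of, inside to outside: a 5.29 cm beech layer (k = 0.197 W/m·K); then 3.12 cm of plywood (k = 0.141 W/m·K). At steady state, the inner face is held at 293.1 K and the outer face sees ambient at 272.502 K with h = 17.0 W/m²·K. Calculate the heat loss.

Treat each layer as a resistance in series:
  R_beech = L/(kA) = 0.0529/(0.197·22.3) = 0.01204 K/W
  R_plywood = L/(kA) = 0.0312/(0.141·22.3) = 0.009923 K/W
  R_conv,out = 1/(hA) = 1/(17.0·22.3) = 0.002638 K/W
ΣR = 0.01204 + 0.009923 + 0.002638 = 0.02460 K/W
Q = ΔT/ΣR = (293.1 K − 272.502 K)/0.02460 = 837 W

Q = 837 W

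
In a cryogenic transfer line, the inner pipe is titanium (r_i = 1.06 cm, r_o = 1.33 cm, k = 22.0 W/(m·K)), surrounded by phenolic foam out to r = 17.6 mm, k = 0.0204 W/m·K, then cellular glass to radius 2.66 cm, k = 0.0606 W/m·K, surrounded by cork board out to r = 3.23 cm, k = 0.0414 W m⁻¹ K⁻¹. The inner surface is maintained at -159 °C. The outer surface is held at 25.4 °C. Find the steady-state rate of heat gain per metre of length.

Resistance network (inner→outer):
  R'_titanium = ln(0.0133/0.0106)/(2πk) = 0.2269/(2π·22.0) = 0.001642 m·K/W
  R'_phenolic foam = ln(0.0176/0.0133)/(2πk) = 0.2801/(2π·0.0204) = 2.186 m·K/W
  R'_cellular glass = ln(0.0266/0.0176)/(2πk) = 0.4130/(2π·0.0606) = 1.085 m·K/W
  R'_cork board = ln(0.0323/0.0266)/(2πk) = 0.1942/(2π·0.0414) = 0.7464 m·K/W
ΣR = 0.001642 + 2.186 + 1.085 + 0.7464 = 4.019 m·K/W
Q' = ΔT/ΣR = (-159 °C − 25.4 °C)/4.019 = -45.9 W/m
(Negative Q' ⇒ heat flows inward; heat gain = 45.9 W/m.)

Q' = 45.9 W/m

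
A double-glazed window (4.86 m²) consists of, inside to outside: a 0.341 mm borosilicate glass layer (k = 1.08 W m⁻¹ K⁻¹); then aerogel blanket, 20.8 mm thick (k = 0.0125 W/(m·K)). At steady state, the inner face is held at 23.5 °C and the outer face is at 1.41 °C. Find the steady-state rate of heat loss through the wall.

Treat each layer as a resistance in series:
  R_borosilicate glass = L/(kA) = 3.41×10^-4/(1.08·4.86) = 6.497×10^-5 K/W
  R_aerogel blanket = L/(kA) = 0.0208/(0.0125·4.86) = 0.3424 K/W
ΣR = 6.497×10^-5 + 0.3424 = 0.3425 K/W
Q = ΔT/ΣR = (23.5 °C − 1.41 °C)/0.3425 = 64.5 W

Q = 64.5 W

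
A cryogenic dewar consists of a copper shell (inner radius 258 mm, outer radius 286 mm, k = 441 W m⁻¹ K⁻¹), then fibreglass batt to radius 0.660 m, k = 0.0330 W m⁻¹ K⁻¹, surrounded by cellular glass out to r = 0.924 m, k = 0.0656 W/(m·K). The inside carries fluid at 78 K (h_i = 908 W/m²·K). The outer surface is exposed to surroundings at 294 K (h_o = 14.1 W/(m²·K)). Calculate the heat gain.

Q = 40.7 W

Resistance network (inner→outer):
  R_conv,in = 1/(4πr²h) = 1/(4π·0.258²·908) = 0.001317 K/W
  R_copper = (1/0.258 − 1/0.286)/(4πk) = 0.3795/(4π·441) = 6.847×10^-5 K/W
  R_fibreglass batt = (1/0.286 − 1/0.660)/(4πk) = 1.981/(4π·0.0330) = 4.778 K/W
  R_cellular glass = (1/0.660 − 1/0.924)/(4πk) = 0.4329/(4π·0.0656) = 0.5251 K/W
  R_conv,out = 1/(4πr²h) = 1/(4π·0.924²·14.1) = 0.006610 K/W
ΣR = 0.001317 + 6.847×10^-5 + 4.778 + 0.5251 + 0.006610 = 5.311 K/W
Q = ΔT/ΣR = (78 K − 294 K)/5.311 = -40.7 W
(Negative Q ⇒ heat flows inward; heat gain = 40.7 W.)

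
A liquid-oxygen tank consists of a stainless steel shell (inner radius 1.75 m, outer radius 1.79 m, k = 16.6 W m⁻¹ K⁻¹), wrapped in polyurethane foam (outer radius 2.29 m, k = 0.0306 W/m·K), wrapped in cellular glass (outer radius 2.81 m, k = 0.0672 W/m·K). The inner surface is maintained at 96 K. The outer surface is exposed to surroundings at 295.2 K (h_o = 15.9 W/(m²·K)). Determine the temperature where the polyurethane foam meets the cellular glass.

Resistance network (inner→outer):
  R_stainless steel = (1/1.75 − 1/1.79)/(4πk) = 0.01277/(4π·16.6) = 6.121×10^-5 K/W
  R_polyurethane foam = (1/1.79 − 1/2.29)/(4πk) = 0.1220/(4π·0.0306) = 0.3172 K/W
  R_cellular glass = (1/2.29 − 1/2.81)/(4πk) = 0.08081/(4π·0.0672) = 0.09569 K/W
  R_conv,out = 1/(4πr²h) = 1/(4π·2.81²·15.9) = 6.338×10^-4 K/W
ΣR = 6.121×10^-5 + 0.3172 + 0.09569 + 6.338×10^-4 = 0.4136 K/W
Q = ΔT/ΣR = (96 K − 295.2 K)/0.4136 = -481.6 W
From the inner boundary to the polyurethane foam/cellular glass interface, ΣR_partial = 0.3173 K/W.
T_interface = T_in − Q·ΣR_partial = 96 K − (-481.6)(0.3173) = 248.8 K

T = 248.8 K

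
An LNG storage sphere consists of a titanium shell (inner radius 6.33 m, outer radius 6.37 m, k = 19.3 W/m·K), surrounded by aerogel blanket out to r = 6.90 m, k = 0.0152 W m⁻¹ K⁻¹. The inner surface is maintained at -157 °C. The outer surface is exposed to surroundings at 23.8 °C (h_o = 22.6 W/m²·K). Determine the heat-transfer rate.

Q = 2.86 kW

Treat each layer as a resistance in series:
  R_titanium = (1/6.33 − 1/6.37)/(4πk) = 9.920×10^-4/(4π·19.3) = 4.090×10^-6 K/W
  R_aerogel blanket = (1/6.37 − 1/6.90)/(4πk) = 0.01206/(4π·0.0152) = 0.06313 K/W
  R_conv,out = 1/(4πr²h) = 1/(4π·6.90²·22.6) = 7.396×10^-5 K/W
ΣR = 4.090×10^-6 + 0.06313 + 7.396×10^-5 = 0.06321 K/W
Q = ΔT/ΣR = (-157 °C − 23.8 °C)/0.06321 = -2860 W
(Negative Q ⇒ heat flows inward; heat gain = 2860 W.)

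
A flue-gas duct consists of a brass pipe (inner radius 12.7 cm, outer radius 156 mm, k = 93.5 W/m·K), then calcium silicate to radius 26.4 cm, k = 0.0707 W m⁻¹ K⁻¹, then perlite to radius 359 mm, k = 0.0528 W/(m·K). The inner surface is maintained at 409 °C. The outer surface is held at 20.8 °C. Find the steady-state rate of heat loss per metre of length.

Q' = 184 W/m

Series thermal resistances, inner to outer:
  R'_brass = ln(0.156/0.127)/(2πk) = 0.2057/(2π·93.5) = 3.501×10^-4 m·K/W
  R'_calcium silicate = ln(0.264/0.156)/(2πk) = 0.5261/(2π·0.0707) = 1.184 m·K/W
  R'_perlite = ln(0.359/0.264)/(2πk) = 0.3074/(2π·0.0528) = 0.9265 m·K/W
ΣR = 3.501×10^-4 + 1.184 + 0.9265 = 2.111 m·K/W
Q' = ΔT/ΣR = (409 °C − 20.8 °C)/2.111 = 184 W/m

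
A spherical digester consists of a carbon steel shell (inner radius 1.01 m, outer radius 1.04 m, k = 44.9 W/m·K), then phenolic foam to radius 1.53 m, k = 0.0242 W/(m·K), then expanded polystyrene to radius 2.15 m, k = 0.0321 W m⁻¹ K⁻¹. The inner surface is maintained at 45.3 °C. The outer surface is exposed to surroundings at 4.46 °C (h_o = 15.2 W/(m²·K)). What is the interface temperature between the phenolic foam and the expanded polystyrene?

T = 17.4 °C

Series thermal resistances, inner to outer:
  R_carbon steel = (1/1.01 − 1/1.04)/(4πk) = 0.02856/(4π·44.9) = 5.062×10^-5 K/W
  R_phenolic foam = (1/1.04 − 1/1.53)/(4πk) = 0.3079/(4π·0.0242) = 1.013 K/W
  R_expanded polystyrene = (1/1.53 − 1/2.15)/(4πk) = 0.1885/(4π·0.0321) = 0.4672 K/W
  R_conv,out = 1/(4πr²h) = 1/(4π·2.15²·15.2) = 0.001133 K/W
ΣR = 5.062×10^-5 + 1.013 + 0.4672 + 0.001133 = 1.481 K/W
Q = ΔT/ΣR = (45.3 °C − 4.46 °C)/1.481 = 27.58 W
From the inner boundary to the phenolic foam/expanded polystyrene interface, ΣR_partial = 1.013 K/W.
T_interface = T_in − Q·ΣR_partial = 45.3 °C − (27.58)(1.013) = 17.4 °C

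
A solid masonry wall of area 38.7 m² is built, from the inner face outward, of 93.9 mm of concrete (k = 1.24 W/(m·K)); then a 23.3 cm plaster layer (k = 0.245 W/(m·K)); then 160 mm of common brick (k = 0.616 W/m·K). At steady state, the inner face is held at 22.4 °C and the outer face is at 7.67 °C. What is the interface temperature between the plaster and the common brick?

T = 10.6 °C

Series thermal resistances, inner to outer:
  R_concrete = L/(kA) = 0.0939/(1.24·38.7) = 0.001957 K/W
  R_plaster = L/(kA) = 0.233/(0.245·38.7) = 0.02457 K/W
  R_common brick = L/(kA) = 0.160/(0.616·38.7) = 0.006712 K/W
ΣR = 0.001957 + 0.02457 + 0.006712 = 0.03324 K/W
Q = ΔT/ΣR = (22.4 °C − 7.67 °C)/0.03324 = 443.1 W
From the inner boundary to the plaster/common brick interface, ΣR_partial = 0.02653 K/W.
T_interface = T_in − Q·ΣR_partial = 22.4 °C − (443.1)(0.02653) = 10.6 °C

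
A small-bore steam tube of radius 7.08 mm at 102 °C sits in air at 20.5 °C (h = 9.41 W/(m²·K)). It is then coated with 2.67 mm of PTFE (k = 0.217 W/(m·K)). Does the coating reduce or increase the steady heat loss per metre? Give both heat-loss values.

Critical radius for a cylinder: r_cr = k/h = 0.0231 m = 2.31 cm.
Outer radius after coating: r₂ = 0.00708 + 0.00267 = 0.00975 m.
Since r₁ < r_cr and r₂ ≤ r_cr, the coating moves toward the maximum at r_cr — heat loss rises.
Bare: R = 1/(2πr₁h) = 2.389 m·K/W; Q = 81.5/2.389 = 34.1 W/m.
Coated: R = R_cond + R_conv = 1.969 m·K/W; Q = 81.5/1.969 = 41.4 W/m.

increases: 34.1 → 41.4 W/m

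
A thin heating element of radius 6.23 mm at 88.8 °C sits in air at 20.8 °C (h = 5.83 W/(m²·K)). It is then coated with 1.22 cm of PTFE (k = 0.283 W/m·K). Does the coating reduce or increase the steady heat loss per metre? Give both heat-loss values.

Critical radius for a cylinder: r_cr = k/h = 0.0485 m = 4.85 cm.
Outer radius after coating: r₂ = 0.00623 + 0.0122 = 0.01843 m.
Since r₁ < r_cr and r₂ ≤ r_cr, the coating moves toward the maximum at r_cr — heat loss rises.
Bare: R = 1/(2πr₁h) = 4.382 m·K/W; Q = 68/4.382 = 15.5 W/m.
Coated: R = R_cond + R_conv = 2.091 m·K/W; Q = 68/2.091 = 32.5 W/m.

increases: 15.5 → 32.5 W/m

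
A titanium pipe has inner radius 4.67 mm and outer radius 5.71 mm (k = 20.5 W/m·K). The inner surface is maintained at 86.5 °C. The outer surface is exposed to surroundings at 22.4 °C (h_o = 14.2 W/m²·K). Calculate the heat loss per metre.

Resistance network (inner→outer):
  R'_titanium = ln(0.00571/0.00467)/(2πk) = 0.2011/(2π·20.5) = 0.001561 m·K/W
  R'_conv,out = 1/(2πr h) = 1/(2π·0.00571·14.2) = 1.963 m·K/W
ΣR = 0.001561 + 1.963 = 1.965 m·K/W
Q' = ΔT/ΣR = (86.5 °C − 22.4 °C)/1.965 = 32.6 W/m

Q' = 32.6 W/m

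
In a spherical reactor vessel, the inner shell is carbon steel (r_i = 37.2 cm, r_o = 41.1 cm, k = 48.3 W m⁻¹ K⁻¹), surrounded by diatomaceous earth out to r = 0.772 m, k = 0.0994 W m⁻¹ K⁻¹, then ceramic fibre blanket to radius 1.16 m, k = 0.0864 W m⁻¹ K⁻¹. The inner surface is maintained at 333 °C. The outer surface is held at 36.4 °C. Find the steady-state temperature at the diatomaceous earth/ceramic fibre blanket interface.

Resistance network (inner→outer):
  R_carbon steel = (1/0.372 − 1/0.411)/(4πk) = 0.2551/(4π·48.3) = 4.203×10^-4 K/W
  R_diatomaceous earth = (1/0.411 − 1/0.772)/(4πk) = 1.138/(4π·0.0994) = 0.9109 K/W
  R_ceramic fibre blanket = (1/0.772 − 1/1.16)/(4πk) = 0.4333/(4π·0.0864) = 0.3991 K/W
ΣR = 4.203×10^-4 + 0.9109 + 0.3991 = 1.310 K/W
Q = ΔT/ΣR = (333 °C − 36.4 °C)/1.310 = 226.4 W
From the inner boundary to the diatomaceous earth/ceramic fibre blanket interface, ΣR_partial = 0.9113 K/W.
T_interface = T_in − Q·ΣR_partial = 333 °C − (226.4)(0.9113) = 127 °C

T = 127 °C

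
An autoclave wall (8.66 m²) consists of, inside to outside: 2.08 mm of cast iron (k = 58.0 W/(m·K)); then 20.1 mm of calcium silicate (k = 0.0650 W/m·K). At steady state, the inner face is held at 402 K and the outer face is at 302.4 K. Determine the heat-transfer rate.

Q = 2.79 kW

Resistance network (inner→outer):
  R_cast iron = L/(kA) = 0.00208/(58.0·8.66) = 4.141×10^-6 K/W
  R_calcium silicate = L/(kA) = 0.0201/(0.0650·8.66) = 0.03571 K/W
ΣR = 4.141×10^-6 + 0.03571 = 0.03571 K/W
Q = ΔT/ΣR = (402 K − 302.4 K)/0.03571 = 2790 W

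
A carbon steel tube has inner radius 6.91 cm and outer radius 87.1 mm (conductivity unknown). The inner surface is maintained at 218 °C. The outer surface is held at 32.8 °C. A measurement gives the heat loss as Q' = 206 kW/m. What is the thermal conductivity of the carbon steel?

ΣR = ΔT/Q' = |218 − 32.8|/2.06×10^5 = 8.990×10^-4 m·K/W
ln(r₂/r₁)/(2πk) = 8.990×10^-4 ⇒ k = 0.2315/(2π·8.990×10^-4) = 41.0 W/m·K

k = 41.0 W/m·K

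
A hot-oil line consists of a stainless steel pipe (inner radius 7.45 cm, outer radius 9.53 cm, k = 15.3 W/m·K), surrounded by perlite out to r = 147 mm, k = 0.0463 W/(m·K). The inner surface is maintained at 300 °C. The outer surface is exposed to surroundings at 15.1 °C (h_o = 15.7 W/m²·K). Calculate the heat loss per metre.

Q' = 182 W/m

Treat each layer as a resistance in series:
  R'_stainless steel = ln(0.0953/0.0745)/(2πk) = 0.2462/(2π·15.3) = 0.002561 m·K/W
  R'_perlite = ln(0.147/0.0953)/(2πk) = 0.4334/(2π·0.0463) = 1.490 m·K/W
  R'_conv,out = 1/(2πr h) = 1/(2π·0.147·15.7) = 0.06896 m·K/W
ΣR = 0.002561 + 1.490 + 0.06896 = 1.562 m·K/W
Q' = ΔT/ΣR = (300 °C − 15.1 °C)/1.562 = 182 W/m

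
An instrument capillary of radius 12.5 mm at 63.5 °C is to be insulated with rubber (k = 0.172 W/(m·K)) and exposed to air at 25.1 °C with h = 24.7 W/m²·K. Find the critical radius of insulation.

r_cr = 0.696 cm

For a cylinder, r_cr = k_ins/h = 0.172/24.7 = 0.00696 m = 0.696 cm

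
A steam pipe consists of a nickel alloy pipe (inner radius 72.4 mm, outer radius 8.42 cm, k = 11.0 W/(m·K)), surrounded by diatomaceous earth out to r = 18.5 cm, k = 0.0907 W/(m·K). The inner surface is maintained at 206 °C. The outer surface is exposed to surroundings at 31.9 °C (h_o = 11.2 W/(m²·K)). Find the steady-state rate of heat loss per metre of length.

Q' = 119 W/m

Resistance network (inner→outer):
  R'_nickel alloy = ln(0.0842/0.0724)/(2πk) = 0.1510/(2π·11.0) = 0.002185 m·K/W
  R'_diatomaceous earth = ln(0.185/0.0842)/(2πk) = 0.7872/(2π·0.0907) = 1.381 m·K/W
  R'_conv,out = 1/(2πr h) = 1/(2π·0.185·11.2) = 0.07681 m·K/W
ΣR = 0.002185 + 1.381 + 0.07681 = 1.460 m·K/W
Q' = ΔT/ΣR = (206 °C − 31.9 °C)/1.460 = 119 W/m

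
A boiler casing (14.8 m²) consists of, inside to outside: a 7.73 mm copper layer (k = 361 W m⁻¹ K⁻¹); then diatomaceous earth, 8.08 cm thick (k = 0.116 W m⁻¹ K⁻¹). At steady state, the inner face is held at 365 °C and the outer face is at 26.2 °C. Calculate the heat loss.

Q = 7200 W

Treat each layer as a resistance in series:
  R_copper = L/(kA) = 0.00773/(361·14.8) = 1.447×10^-6 K/W
  R_diatomaceous earth = L/(kA) = 0.0808/(0.116·14.8) = 0.04706 K/W
ΣR = 1.447×10^-6 + 0.04706 = 0.04706 K/W
Q = ΔT/ΣR = (365 °C − 26.2 °C)/0.04706 = 7200 W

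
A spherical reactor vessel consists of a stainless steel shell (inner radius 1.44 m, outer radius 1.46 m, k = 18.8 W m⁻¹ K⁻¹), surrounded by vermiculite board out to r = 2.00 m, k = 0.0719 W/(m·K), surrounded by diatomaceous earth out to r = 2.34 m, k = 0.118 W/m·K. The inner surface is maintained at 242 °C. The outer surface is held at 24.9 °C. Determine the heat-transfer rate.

Q = 856 W

Resistance network (inner→outer):
  R_stainless steel = (1/1.44 − 1/1.46)/(4πk) = 0.009513/(4π·18.8) = 4.027×10^-5 K/W
  R_vermiculite board = (1/1.46 − 1/2.00)/(4πk) = 0.1849/(4π·0.0719) = 0.2047 K/W
  R_diatomaceous earth = (1/2.00 − 1/2.34)/(4πk) = 0.07265/(4π·0.118) = 0.04899 K/W
ΣR = 4.027×10^-5 + 0.2047 + 0.04899 = 0.2537 K/W
Q = ΔT/ΣR = (242 °C − 24.9 °C)/0.2537 = 856 W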